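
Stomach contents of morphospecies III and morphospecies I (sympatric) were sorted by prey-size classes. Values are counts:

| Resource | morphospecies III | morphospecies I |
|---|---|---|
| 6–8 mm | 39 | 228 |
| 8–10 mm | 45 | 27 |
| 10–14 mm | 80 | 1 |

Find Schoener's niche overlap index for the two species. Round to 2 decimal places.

Proportions for morphospecies III (n=164): 39/164=0.2378, 45/164=0.2744, 80/164=0.4878
Proportions for morphospecies I (n=256): 228/256=0.8906, 27/256=0.1055, 1/256=0.0039
Σ|p₁ᵢ − p₂ᵢ| = 0.6528 + 0.1689 + 0.4839 = 1.3056
D = 1 − ½ × 1.3056 = 1 − 0.65280 = 0.34720

0.35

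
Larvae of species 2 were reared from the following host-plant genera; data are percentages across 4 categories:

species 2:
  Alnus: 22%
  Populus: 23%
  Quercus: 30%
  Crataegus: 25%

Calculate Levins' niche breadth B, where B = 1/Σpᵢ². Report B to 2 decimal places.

3.94

Convert percentages to proportions (divide by 100).
Σpᵢ² = 0.22² + 0.23² + 0.30² + 0.25² = 0.0484 + 0.0529 + 0.0900 + 0.0625 = 0.2538
B = 1 / 0.2538 = 3.9401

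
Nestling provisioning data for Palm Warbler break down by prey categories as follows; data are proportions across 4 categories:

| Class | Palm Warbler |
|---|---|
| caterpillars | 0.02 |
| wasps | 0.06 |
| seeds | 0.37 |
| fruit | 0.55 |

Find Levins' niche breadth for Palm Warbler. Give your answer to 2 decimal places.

2.26

Σpᵢ² = 0.02² + 0.06² + 0.37² + 0.55² = 0.0004 + 0.0036 + 0.1369 + 0.3025 = 0.4434
B = 1 / 0.4434 = 2.2553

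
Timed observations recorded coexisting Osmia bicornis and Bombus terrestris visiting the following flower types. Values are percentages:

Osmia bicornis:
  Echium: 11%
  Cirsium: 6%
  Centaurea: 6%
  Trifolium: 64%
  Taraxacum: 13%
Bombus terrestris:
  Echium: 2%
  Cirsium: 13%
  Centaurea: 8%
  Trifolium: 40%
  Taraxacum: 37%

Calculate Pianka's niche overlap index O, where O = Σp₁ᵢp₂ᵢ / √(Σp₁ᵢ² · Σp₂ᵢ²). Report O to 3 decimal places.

Convert percentages to proportions (divide by 100).
Σ p₁ᵢp₂ᵢ = 0.0022 + 0.0078 + 0.0048 + 0.2560 + 0.0481 = 0.3189
Σp_1ᵢ² = 0.11² + 0.06² + 0.06² + 0.64² + 0.13² = 0.0121 + 0.0036 + 0.0036 + 0.4096 + 0.0169 = 0.4458
Σp_2ᵢ² = 0.02² + 0.13² + 0.08² + 0.40² + 0.37² = 0.0004 + 0.0169 + 0.0064 + 0.1600 + 0.1369 = 0.3206
O = 0.3189 / √(0.4458 × 0.3206) = 0.3189 / 0.378052 = 0.84353

0.844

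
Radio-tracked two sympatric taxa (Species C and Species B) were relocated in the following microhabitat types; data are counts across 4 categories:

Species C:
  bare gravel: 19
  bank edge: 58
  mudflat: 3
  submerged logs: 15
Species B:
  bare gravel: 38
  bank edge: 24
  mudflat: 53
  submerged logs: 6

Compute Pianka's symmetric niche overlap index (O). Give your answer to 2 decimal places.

0.54

Proportions for Species C (n=95): 19/95=0.2000, 58/95=0.6105, 3/95=0.0316, 15/95=0.1579
Proportions for Species B (n=121): 38/121=0.3140, 24/121=0.1983, 53/121=0.4380, 6/121=0.0496
Σ p₁ᵢp₂ᵢ = 0.062800 + 0.121062 + 0.013841 + 0.007832 = 0.205535
Σp_1ᵢ² = 0.2000² + 0.6105² + 0.0316² + 0.1579² = 0.040000 + 0.372710 + 0.000999 + 0.024932 = 0.438641
Σp_2ᵢ² = 0.3140² + 0.1983² + 0.4380² + 0.0496² = 0.098596 + 0.039323 + 0.191844 + 0.002460 = 0.332223
O = 0.205535 / √(0.438641 × 0.332223) = 0.205535 / 0.3817416 = 0.5384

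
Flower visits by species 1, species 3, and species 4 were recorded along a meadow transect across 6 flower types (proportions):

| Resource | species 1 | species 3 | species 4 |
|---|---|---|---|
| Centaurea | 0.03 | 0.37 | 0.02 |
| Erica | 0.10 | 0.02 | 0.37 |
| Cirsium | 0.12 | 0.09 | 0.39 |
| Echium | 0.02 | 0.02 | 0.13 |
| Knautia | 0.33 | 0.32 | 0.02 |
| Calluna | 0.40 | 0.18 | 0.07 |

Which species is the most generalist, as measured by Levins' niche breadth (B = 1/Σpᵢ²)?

Σp_1ᵢ² = 0.03² + 0.10² + 0.12² + 0.02² + 0.33² + 0.40² = 0.0009 + 0.0100 + 0.0144 + 0.0004 + 0.1089 + 0.1600 = 0.2946
B_1 = 1 / 0.2946 = 3.3944
Σp_3ᵢ² = 0.37² + 0.02² + 0.09² + 0.02² + 0.32² + 0.18² = 0.1369 + 0.0004 + 0.0081 + 0.0004 + 0.1024 + 0.0324 = 0.2806
B_3 = 1 / 0.2806 = 3.5638
Σp_4ᵢ² = 0.02² + 0.37² + 0.39² + 0.13² + 0.02² + 0.07² = 0.0004 + 0.1369 + 0.1521 + 0.0169 + 0.0004 + 0.0049 = 0.3116
B_4 = 1 / 0.3116 = 3.2092
Highest B → broadest niche (most generalist): species 3 (B = 3.56).

species 3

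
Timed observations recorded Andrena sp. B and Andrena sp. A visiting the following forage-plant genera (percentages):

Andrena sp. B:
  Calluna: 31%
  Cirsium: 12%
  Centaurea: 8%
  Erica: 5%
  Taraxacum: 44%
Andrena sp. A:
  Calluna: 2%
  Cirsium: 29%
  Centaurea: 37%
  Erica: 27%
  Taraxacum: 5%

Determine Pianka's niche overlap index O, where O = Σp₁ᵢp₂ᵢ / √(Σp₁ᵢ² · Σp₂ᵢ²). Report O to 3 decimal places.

0.348

Convert percentages to proportions (divide by 100).
Σ p₁ᵢp₂ᵢ = 0.0062 + 0.0348 + 0.0296 + 0.0135 + 0.0220 = 0.1061
Σp_1ᵢ² = 0.31² + 0.12² + 0.08² + 0.05² + 0.44² = 0.0961 + 0.0144 + 0.0064 + 0.0025 + 0.1936 = 0.3130
Σp_2ᵢ² = 0.02² + 0.29² + 0.37² + 0.27² + 0.05² = 0.0004 + 0.0841 + 0.1369 + 0.0729 + 0.0025 = 0.2968
O = 0.1061 / √(0.3130 × 0.2968) = 0.1061 / 0.304792 = 0.34811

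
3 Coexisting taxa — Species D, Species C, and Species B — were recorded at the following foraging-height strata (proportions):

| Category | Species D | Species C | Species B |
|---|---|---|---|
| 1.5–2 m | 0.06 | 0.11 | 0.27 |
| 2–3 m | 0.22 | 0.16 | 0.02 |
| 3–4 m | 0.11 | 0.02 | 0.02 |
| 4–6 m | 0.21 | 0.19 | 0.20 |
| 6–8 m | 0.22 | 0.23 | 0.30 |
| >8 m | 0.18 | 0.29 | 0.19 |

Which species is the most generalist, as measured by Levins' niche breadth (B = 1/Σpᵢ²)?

Σp_Dᵢ² = 0.06² + 0.22² + 0.11² + 0.21² + 0.22² + 0.18² = 0.0036 + 0.0484 + 0.0121 + 0.0441 + 0.0484 + 0.0324 = 0.1890
B_D = 1 / 0.1890 = 5.2910
Σp_Cᵢ² = 0.11² + 0.16² + 0.02² + 0.19² + 0.23² + 0.29² = 0.0121 + 0.0256 + 0.0004 + 0.0361 + 0.0529 + 0.0841 = 0.2112
B_C = 1 / 0.2112 = 4.7348
Σp_Bᵢ² = 0.27² + 0.02² + 0.02² + 0.20² + 0.30² + 0.19² = 0.0729 + 0.0004 + 0.0004 + 0.0400 + 0.0900 + 0.0361 = 0.2398
B_B = 1 / 0.2398 = 4.1701
Highest B → broadest niche (most generalist): Species D (B = 5.29).

Species D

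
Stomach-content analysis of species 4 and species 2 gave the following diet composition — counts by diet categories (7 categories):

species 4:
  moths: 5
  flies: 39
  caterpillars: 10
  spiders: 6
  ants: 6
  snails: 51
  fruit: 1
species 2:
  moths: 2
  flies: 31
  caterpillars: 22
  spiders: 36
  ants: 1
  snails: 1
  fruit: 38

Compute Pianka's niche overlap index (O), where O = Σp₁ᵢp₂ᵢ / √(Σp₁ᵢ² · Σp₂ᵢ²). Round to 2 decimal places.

0.41

Proportions for species 4 (n=118): 5/118=0.0424, 39/118=0.3305, 10/118=0.0847, 6/118=0.0508, 6/118=0.0508, 51/118=0.4322, 1/118=0.0085
Proportions for species 2 (n=131): 2/131=0.0153, 31/131=0.2366, 22/131=0.1679, 36/131=0.2748, 1/131=0.0076, 1/131=0.0076, 38/131=0.2901
Σ p₁ᵢp₂ᵢ = 0.000649 + 0.078196 + 0.014221 + 0.013960 + 0.000386 + 0.003285 + 0.002466 = 0.113163
Σp_1ᵢ² = 0.0424² + 0.3305² + 0.0847² + 0.0508² + 0.0508² + 0.4322² + 0.0085² = 0.001798 + 0.109230 + 0.007174 + 0.002581 + 0.002581 + 0.186797 + 0.000072 = 0.310233
Σp_2ᵢ² = 0.0153² + 0.2366² + 0.1679² + 0.2748² + 0.0076² + 0.0076² + 0.2901² = 0.000234 + 0.055980 + 0.028190 + 0.075515 + 0.000058 + 0.000058 + 0.084158 = 0.244193
O = 0.113163 / √(0.310233 × 0.244193) = 0.113163 / 0.2752394 = 0.4111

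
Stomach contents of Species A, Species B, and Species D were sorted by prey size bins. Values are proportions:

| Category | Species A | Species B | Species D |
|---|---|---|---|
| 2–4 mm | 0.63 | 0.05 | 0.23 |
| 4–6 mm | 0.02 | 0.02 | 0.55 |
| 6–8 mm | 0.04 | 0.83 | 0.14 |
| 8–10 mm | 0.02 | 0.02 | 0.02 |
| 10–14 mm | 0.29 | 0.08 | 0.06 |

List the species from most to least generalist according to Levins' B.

Σp_Aᵢ² = 0.63² + 0.02² + 0.04² + 0.02² + 0.29² = 0.3969 + 0.0004 + 0.0016 + 0.0004 + 0.0841 = 0.4834
B_A = 1 / 0.4834 = 2.0687
Σp_Bᵢ² = 0.05² + 0.02² + 0.83² + 0.02² + 0.08² = 0.0025 + 0.0004 + 0.6889 + 0.0004 + 0.0064 = 0.6986
B_B = 1 / 0.6986 = 1.4314
Σp_Dᵢ² = 0.23² + 0.55² + 0.14² + 0.02² + 0.06² = 0.0529 + 0.3025 + 0.0196 + 0.0004 + 0.0036 = 0.3790
B_D = 1 / 0.3790 = 2.6385
Ranking by B (broadest → narrowest): Species D (2.64) > Species A (2.07) > Species B (1.43)

Species D > Species A > Species B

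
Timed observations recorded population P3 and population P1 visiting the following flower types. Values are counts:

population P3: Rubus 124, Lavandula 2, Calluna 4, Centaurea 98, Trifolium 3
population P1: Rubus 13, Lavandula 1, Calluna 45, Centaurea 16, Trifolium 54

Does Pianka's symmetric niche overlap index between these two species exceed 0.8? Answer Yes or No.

No

Proportions for population P3 (n=231): 124/231=0.5368, 2/231=0.0087, 4/231=0.0173, 98/231=0.4242, 3/231=0.0130
Proportions for population P1 (n=129): 13/129=0.1008, 1/129=0.0078, 45/129=0.3488, 16/129=0.1240, 54/129=0.4186
Σ p₁ᵢp₂ᵢ = 0.054109 + 0.000068 + 0.006034 + 0.052601 + 0.005442 = 0.118254
Σp_1ᵢ² = 0.5368² + 0.0087² + 0.0173² + 0.4242² + 0.0130² = 0.288154 + 0.000076 + 0.000299 + 0.179946 + 0.000169 = 0.468644
Σp_2ᵢ² = 0.1008² + 0.0078² + 0.3488² + 0.1240² + 0.4186² = 0.010161 + 0.000061 + 0.121661 + 0.015376 + 0.175226 = 0.322485
O = 0.118254 / √(0.468644 × 0.322485) = 0.118254 / 0.3887553 = 0.3042
O = 0.3042 < 0.8 → No.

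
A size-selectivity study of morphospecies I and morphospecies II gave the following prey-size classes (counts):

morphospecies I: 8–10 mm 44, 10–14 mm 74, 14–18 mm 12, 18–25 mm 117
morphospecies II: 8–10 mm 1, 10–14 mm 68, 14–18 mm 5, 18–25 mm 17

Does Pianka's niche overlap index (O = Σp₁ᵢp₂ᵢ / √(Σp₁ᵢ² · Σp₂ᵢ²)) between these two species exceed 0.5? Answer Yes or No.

Proportions for morphospecies I (n=247): 44/247=0.1781, 74/247=0.2996, 12/247=0.0486, 117/247=0.4737
Proportions for morphospecies II (n=91): 1/91=0.0110, 68/91=0.7473, 5/91=0.0549, 17/91=0.1868
Σ p₁ᵢp₂ᵢ = 0.001959 + 0.223891 + 0.002668 + 0.088487 = 0.317005
Σp_1ᵢ² = 0.1781² + 0.2996² + 0.0486² + 0.4737² = 0.031720 + 0.089760 + 0.002362 + 0.224392 = 0.348234
Σp_2ᵢ² = 0.0110² + 0.7473² + 0.0549² + 0.1868² = 0.000121 + 0.558457 + 0.003014 + 0.034894 = 0.596486
O = 0.317005 / √(0.348234 × 0.596486) = 0.317005 / 0.4557595 = 0.6956
O = 0.6956 > 0.5 → Yes.

Yes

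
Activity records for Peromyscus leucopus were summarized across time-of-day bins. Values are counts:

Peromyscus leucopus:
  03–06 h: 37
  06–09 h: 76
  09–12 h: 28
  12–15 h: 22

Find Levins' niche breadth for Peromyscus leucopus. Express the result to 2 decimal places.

3.16

Proportions for Peromyscus leucopus (n=163): 37/163=0.2270, 76/163=0.4663, 28/163=0.1718, 22/163=0.1350
Σpᵢ² = 0.2270² + 0.4663² + 0.1718² + 0.1350² = 0.051529 + 0.217436 + 0.029515 + 0.018225 = 0.316705
B = 1 / 0.316705 = 3.1575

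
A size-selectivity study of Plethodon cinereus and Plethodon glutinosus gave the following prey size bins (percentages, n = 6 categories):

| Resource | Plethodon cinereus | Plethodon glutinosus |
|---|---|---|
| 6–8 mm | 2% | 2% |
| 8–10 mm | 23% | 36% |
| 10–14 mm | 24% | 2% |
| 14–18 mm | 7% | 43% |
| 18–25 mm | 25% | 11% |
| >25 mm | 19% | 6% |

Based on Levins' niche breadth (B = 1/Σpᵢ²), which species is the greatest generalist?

Plethodon cinereus

Convert percentages to proportions (divide by 100).
Σp_cineᵢ² = 0.02² + 0.23² + 0.24² + 0.07² + 0.25² + 0.19² = 0.0004 + 0.0529 + 0.0576 + 0.0049 + 0.0625 + 0.0361 = 0.2144
B_cine = 1 / 0.2144 = 4.6642
Σp_glutᵢ² = 0.02² + 0.36² + 0.02² + 0.43² + 0.11² + 0.06² = 0.0004 + 0.1296 + 0.0004 + 0.1849 + 0.0121 + 0.0036 = 0.3310
B_glut = 1 / 0.3310 = 3.0211
Highest B → broadest niche (most generalist): Plethodon cinereus (B = 4.66).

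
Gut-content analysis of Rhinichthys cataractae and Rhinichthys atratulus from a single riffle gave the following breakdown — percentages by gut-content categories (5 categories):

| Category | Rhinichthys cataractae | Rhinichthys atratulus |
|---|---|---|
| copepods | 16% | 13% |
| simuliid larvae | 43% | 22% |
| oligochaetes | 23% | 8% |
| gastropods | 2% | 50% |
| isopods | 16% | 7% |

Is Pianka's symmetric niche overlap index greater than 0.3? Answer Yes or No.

Convert percentages to proportions (divide by 100).
Σ p₁ᵢp₂ᵢ = 0.0208 + 0.0946 + 0.0184 + 0.0100 + 0.0112 = 0.1550
Σp_1ᵢ² = 0.16² + 0.43² + 0.23² + 0.02² + 0.16² = 0.0256 + 0.1849 + 0.0529 + 0.0004 + 0.0256 = 0.2894
Σp_2ᵢ² = 0.13² + 0.22² + 0.08² + 0.50² + 0.07² = 0.0169 + 0.0484 + 0.0064 + 0.2500 + 0.0049 = 0.3266
O = 0.1550 / √(0.2894 × 0.3266) = 0.1550 / 0.30744 = 0.5042
O = 0.5042 > 0.3 → Yes.

Yes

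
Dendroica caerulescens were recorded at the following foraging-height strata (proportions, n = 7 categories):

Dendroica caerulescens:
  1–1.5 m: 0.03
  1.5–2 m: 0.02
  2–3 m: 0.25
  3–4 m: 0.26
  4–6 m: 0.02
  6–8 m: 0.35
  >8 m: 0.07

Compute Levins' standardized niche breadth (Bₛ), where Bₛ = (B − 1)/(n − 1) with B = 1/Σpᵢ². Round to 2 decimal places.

Σpᵢ² = 0.03² + 0.02² + 0.25² + 0.26² + 0.02² + 0.35² + 0.07² = 0.0009 + 0.0004 + 0.0625 + 0.0676 + 0.0004 + 0.1225 + 0.0049 = 0.2592
B = 1 / 0.2592 = 3.8580
Bₛ = (B − 1)/(n − 1) = (3.8580 − 1)/(7 − 1) = 2.8580/6 = 0.4763

0.48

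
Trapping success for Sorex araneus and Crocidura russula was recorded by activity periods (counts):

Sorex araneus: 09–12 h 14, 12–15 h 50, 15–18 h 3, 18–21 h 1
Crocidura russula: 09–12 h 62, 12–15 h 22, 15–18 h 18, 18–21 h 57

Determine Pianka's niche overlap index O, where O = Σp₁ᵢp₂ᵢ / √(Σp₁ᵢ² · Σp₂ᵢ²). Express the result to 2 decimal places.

Proportions for Sorex araneus (n=68): 14/68=0.2059, 50/68=0.7353, 3/68=0.0441, 1/68=0.0147
Proportions for Crocidura russula (n=159): 62/159=0.3899, 22/159=0.1384, 18/159=0.1132, 57/159=0.3585
Σ p₁ᵢp₂ᵢ = 0.080280 + 0.101766 + 0.004992 + 0.005270 = 0.192308
Σp_1ᵢ² = 0.2059² + 0.7353² + 0.0441² + 0.0147² = 0.042395 + 0.540666 + 0.001945 + 0.000216 = 0.585222
Σp_2ᵢ² = 0.3899² + 0.1384² + 0.1132² + 0.3585² = 0.152022 + 0.019155 + 0.012814 + 0.128522 = 0.312513
O = 0.192308 / √(0.585222 × 0.312513) = 0.192308 / 0.4276558 = 0.4497

0.45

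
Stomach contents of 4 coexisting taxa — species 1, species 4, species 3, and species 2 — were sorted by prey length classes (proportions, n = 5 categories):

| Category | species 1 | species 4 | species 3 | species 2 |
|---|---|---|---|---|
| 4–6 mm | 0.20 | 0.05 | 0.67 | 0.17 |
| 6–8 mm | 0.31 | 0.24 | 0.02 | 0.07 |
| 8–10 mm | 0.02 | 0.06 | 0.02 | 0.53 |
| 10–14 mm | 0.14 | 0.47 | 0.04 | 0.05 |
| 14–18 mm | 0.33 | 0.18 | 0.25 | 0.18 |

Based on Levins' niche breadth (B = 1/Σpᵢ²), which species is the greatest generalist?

Σp_1ᵢ² = 0.20² + 0.31² + 0.02² + 0.14² + 0.33² = 0.0400 + 0.0961 + 0.0004 + 0.0196 + 0.1089 = 0.2650
B_1 = 1 / 0.2650 = 3.7736
Σp_4ᵢ² = 0.05² + 0.24² + 0.06² + 0.47² + 0.18² = 0.0025 + 0.0576 + 0.0036 + 0.2209 + 0.0324 = 0.3170
B_4 = 1 / 0.3170 = 3.1546
Σp_3ᵢ² = 0.67² + 0.02² + 0.02² + 0.04² + 0.25² = 0.4489 + 0.0004 + 0.0004 + 0.0016 + 0.0625 = 0.5138
B_3 = 1 / 0.5138 = 1.9463
Σp_2ᵢ² = 0.17² + 0.07² + 0.53² + 0.05² + 0.18² = 0.0289 + 0.0049 + 0.2809 + 0.0025 + 0.0324 = 0.3496
B_2 = 1 / 0.3496 = 2.8604
Highest B → broadest niche (most generalist): species 1 (B = 3.77).

species 1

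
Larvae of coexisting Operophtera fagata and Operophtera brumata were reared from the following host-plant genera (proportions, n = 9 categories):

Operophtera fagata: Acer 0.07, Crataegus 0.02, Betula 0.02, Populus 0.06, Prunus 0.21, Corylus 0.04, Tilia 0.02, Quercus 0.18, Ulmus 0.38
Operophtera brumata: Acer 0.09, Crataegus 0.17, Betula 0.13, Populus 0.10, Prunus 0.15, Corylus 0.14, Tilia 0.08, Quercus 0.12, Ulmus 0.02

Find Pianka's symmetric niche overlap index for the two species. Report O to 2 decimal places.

Σ p₁ᵢp₂ᵢ = 0.0063 + 0.0034 + 0.0026 + 0.0060 + 0.0315 + 0.0056 + 0.0016 + 0.0216 + 0.0076 = 0.0862
Σp_1ᵢ² = 0.07² + 0.02² + 0.02² + 0.06² + 0.21² + 0.04² + 0.02² + 0.18² + 0.38² = 0.0049 + 0.0004 + 0.0004 + 0.0036 + 0.0441 + 0.0016 + 0.0004 + 0.0324 + 0.1444 = 0.2322
Σp_2ᵢ² = 0.09² + 0.17² + 0.13² + 0.10² + 0.15² + 0.14² + 0.08² + 0.12² + 0.02² = 0.0081 + 0.0289 + 0.0169 + 0.0100 + 0.0225 + 0.0196 + 0.0064 + 0.0144 + 0.0004 = 0.1272
O = 0.0862 / √(0.2322 × 0.1272) = 0.0862 / 0.17186 = 0.5016

0.50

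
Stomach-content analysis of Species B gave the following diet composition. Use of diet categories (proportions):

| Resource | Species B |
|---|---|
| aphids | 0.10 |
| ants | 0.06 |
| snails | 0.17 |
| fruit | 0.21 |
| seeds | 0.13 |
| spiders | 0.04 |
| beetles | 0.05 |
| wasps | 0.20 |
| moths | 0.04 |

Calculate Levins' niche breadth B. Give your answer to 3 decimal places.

Σpᵢ² = 0.10² + 0.06² + 0.17² + 0.21² + 0.13² + 0.04² + 0.05² + 0.20² + 0.04² = 0.0100 + 0.0036 + 0.0289 + 0.0441 + 0.0169 + 0.0016 + 0.0025 + 0.0400 + 0.0016 = 0.1492
B = 1 / 0.1492 = 6.70241

6.702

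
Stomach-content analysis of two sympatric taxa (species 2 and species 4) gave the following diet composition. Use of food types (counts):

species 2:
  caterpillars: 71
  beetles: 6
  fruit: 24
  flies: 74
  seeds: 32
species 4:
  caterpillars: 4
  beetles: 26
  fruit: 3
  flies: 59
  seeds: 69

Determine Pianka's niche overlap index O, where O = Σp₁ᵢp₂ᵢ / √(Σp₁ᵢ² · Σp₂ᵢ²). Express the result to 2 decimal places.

0.68

Proportions for species 2 (n=207): 71/207=0.3430, 6/207=0.0290, 24/207=0.1159, 74/207=0.3575, 32/207=0.1546
Proportions for species 4 (n=161): 4/161=0.0248, 26/161=0.1615, 3/161=0.0186, 59/161=0.3665, 69/161=0.4286
Σ p₁ᵢp₂ᵢ = 0.008506 + 0.004684 + 0.002156 + 0.131024 + 0.066262 = 0.212632
Σp_1ᵢ² = 0.3430² + 0.0290² + 0.1159² + 0.3575² + 0.1546² = 0.117649 + 0.000841 + 0.013433 + 0.127806 + 0.023901 = 0.283630
Σp_2ᵢ² = 0.0248² + 0.1615² + 0.0186² + 0.3665² + 0.4286² = 0.000615 + 0.026082 + 0.000346 + 0.134322 + 0.183698 = 0.345063
O = 0.212632 / √(0.283630 × 0.345063) = 0.212632 / 0.3128422 = 0.6797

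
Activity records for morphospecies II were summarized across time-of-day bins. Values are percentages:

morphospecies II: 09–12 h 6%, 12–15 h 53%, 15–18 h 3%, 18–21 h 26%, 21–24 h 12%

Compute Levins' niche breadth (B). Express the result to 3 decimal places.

2.722

Convert percentages to proportions (divide by 100).
Σpᵢ² = 0.06² + 0.53² + 0.03² + 0.26² + 0.12² = 0.0036 + 0.2809 + 0.0009 + 0.0676 + 0.0144 = 0.3674
B = 1 / 0.3674 = 2.72183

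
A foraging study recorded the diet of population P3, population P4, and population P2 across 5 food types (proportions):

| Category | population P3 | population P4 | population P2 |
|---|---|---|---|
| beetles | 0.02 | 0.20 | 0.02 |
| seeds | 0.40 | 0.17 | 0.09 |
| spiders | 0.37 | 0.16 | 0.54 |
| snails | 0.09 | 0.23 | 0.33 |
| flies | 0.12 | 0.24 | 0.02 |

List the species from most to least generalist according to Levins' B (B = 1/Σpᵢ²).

Σp_P3ᵢ² = 0.02² + 0.40² + 0.37² + 0.09² + 0.12² = 0.0004 + 0.1600 + 0.1369 + 0.0081 + 0.0144 = 0.3198
B_P3 = 1 / 0.3198 = 3.1270
Σp_P4ᵢ² = 0.20² + 0.17² + 0.16² + 0.23² + 0.24² = 0.0400 + 0.0289 + 0.0256 + 0.0529 + 0.0576 = 0.2050
B_P4 = 1 / 0.2050 = 4.8780
Σp_P2ᵢ² = 0.02² + 0.09² + 0.54² + 0.33² + 0.02² = 0.0004 + 0.0081 + 0.2916 + 0.1089 + 0.0004 = 0.4094
B_P2 = 1 / 0.4094 = 2.4426
Ranking by B (broadest → narrowest): population P4 (4.88) > population P3 (3.13) > population P2 (2.44)

population P4 > population P3 > population P2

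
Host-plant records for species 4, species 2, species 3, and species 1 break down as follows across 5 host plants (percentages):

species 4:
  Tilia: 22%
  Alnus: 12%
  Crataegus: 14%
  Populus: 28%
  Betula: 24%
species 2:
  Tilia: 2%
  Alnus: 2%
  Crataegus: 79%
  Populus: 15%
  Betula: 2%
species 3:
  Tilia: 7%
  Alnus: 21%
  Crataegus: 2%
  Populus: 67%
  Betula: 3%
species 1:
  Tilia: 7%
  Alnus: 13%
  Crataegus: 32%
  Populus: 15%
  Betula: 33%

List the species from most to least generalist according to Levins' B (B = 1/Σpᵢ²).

Convert percentages to proportions (divide by 100).
Σp_4ᵢ² = 0.22² + 0.12² + 0.14² + 0.28² + 0.24² = 0.0484 + 0.0144 + 0.0196 + 0.0784 + 0.0576 = 0.2184
B_4 = 1 / 0.2184 = 4.5788
Σp_2ᵢ² = 0.02² + 0.02² + 0.79² + 0.15² + 0.02² = 0.0004 + 0.0004 + 0.6241 + 0.0225 + 0.0004 = 0.6478
B_2 = 1 / 0.6478 = 1.5437
Σp_3ᵢ² = 0.07² + 0.21² + 0.02² + 0.67² + 0.03² = 0.0049 + 0.0441 + 0.0004 + 0.4489 + 0.0009 = 0.4992
B_3 = 1 / 0.4992 = 2.0032
Σp_1ᵢ² = 0.07² + 0.13² + 0.32² + 0.15² + 0.33² = 0.0049 + 0.0169 + 0.1024 + 0.0225 + 0.1089 = 0.2556
B_1 = 1 / 0.2556 = 3.9124
Ranking by B (broadest → narrowest): species 4 (4.58) > species 1 (3.91) > species 3 (2.00) > species 2 (1.54)

species 4 > species 1 > species 3 > species 2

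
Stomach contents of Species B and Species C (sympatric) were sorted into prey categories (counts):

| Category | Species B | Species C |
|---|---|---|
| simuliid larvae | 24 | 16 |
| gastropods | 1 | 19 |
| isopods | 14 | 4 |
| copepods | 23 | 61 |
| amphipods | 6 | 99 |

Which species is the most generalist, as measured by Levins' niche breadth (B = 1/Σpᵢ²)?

Species B

Proportions for Species B (n=68): 24/68=0.3529, 1/68=0.0147, 14/68=0.2059, 23/68=0.3382, 6/68=0.0882
Proportions for Species C (n=199): 16/199=0.0804, 19/199=0.0955, 4/199=0.0201, 61/199=0.3065, 99/199=0.4975
Σp_Bᵢ² = 0.3529² + 0.0147² + 0.2059² + 0.3382² + 0.0882² = 0.124538 + 0.000216 + 0.042395 + 0.114379 + 0.007779 = 0.289307
B_B = 1 / 0.289307 = 3.4565
Σp_Cᵢ² = 0.0804² + 0.0955² + 0.0201² + 0.3065² + 0.4975² = 0.006464 + 0.009120 + 0.000404 + 0.093942 + 0.247506 = 0.357436
B_C = 1 / 0.357436 = 2.7977
Highest B → broadest niche (most generalist): Species B (B = 3.46).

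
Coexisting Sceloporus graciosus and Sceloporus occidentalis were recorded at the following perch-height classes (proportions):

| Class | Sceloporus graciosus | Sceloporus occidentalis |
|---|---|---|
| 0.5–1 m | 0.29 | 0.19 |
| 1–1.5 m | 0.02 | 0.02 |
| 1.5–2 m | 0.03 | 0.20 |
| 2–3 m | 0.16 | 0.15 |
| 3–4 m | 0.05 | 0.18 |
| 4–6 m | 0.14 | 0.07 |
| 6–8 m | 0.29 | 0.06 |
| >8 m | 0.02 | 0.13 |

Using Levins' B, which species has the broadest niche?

Sceloporus occidentalis

Σp_gracᵢ² = 0.29² + 0.02² + 0.03² + 0.16² + 0.05² + 0.14² + 0.29² + 0.02² = 0.0841 + 0.0004 + 0.0009 + 0.0256 + 0.0025 + 0.0196 + 0.0841 + 0.0004 = 0.2176
B_grac = 1 / 0.2176 = 4.5956
Σp_occiᵢ² = 0.19² + 0.02² + 0.20² + 0.15² + 0.18² + 0.07² + 0.06² + 0.13² = 0.0361 + 0.0004 + 0.0400 + 0.0225 + 0.0324 + 0.0049 + 0.0036 + 0.0169 = 0.1568
B_occi = 1 / 0.1568 = 6.3776
Highest B → broadest niche (most generalist): Sceloporus occidentalis (B = 6.38).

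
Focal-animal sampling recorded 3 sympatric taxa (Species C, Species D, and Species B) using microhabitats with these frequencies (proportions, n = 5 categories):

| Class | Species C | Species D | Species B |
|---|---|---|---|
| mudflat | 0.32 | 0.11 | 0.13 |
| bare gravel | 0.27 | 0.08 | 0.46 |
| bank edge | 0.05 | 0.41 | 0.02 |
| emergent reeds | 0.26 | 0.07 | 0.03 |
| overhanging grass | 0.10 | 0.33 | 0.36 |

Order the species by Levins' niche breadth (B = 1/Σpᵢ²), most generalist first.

Species C > Species D > Species B

Σp_Cᵢ² = 0.32² + 0.27² + 0.05² + 0.26² + 0.10² = 0.1024 + 0.0729 + 0.0025 + 0.0676 + 0.0100 = 0.2554
B_C = 1 / 0.2554 = 3.9154
Σp_Dᵢ² = 0.11² + 0.08² + 0.41² + 0.07² + 0.33² = 0.0121 + 0.0064 + 0.1681 + 0.0049 + 0.1089 = 0.3004
B_D = 1 / 0.3004 = 3.3289
Σp_Bᵢ² = 0.13² + 0.46² + 0.02² + 0.03² + 0.36² = 0.0169 + 0.2116 + 0.0004 + 0.0009 + 0.1296 = 0.3594
B_B = 1 / 0.3594 = 2.7824
Ranking by B (broadest → narrowest): Species C (3.92) > Species D (3.33) > Species B (2.78)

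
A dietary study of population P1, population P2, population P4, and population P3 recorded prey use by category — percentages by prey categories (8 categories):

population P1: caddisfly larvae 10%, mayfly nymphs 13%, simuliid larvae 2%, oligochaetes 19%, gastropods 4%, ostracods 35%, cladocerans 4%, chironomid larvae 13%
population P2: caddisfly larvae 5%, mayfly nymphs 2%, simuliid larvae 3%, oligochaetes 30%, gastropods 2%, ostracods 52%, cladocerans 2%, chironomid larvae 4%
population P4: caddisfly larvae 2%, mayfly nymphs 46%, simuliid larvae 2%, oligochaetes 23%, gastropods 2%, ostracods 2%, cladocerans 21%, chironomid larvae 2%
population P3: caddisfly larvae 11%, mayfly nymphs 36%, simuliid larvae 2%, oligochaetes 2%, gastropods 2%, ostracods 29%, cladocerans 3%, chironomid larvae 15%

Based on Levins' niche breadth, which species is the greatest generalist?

Convert percentages to proportions (divide by 100).
Σp_P1ᵢ² = 0.10² + 0.13² + 0.02² + 0.19² + 0.04² + 0.35² + 0.04² + 0.13² = 0.0100 + 0.0169 + 0.0004 + 0.0361 + 0.0016 + 0.1225 + 0.0016 + 0.0169 = 0.2060
B_P1 = 1 / 0.2060 = 4.8544
Σp_P2ᵢ² = 0.05² + 0.02² + 0.03² + 0.30² + 0.02² + 0.52² + 0.02² + 0.04² = 0.0025 + 0.0004 + 0.0009 + 0.0900 + 0.0004 + 0.2704 + 0.0004 + 0.0016 = 0.3666
B_P2 = 1 / 0.3666 = 2.7278
Σp_P4ᵢ² = 0.02² + 0.46² + 0.02² + 0.23² + 0.02² + 0.02² + 0.21² + 0.02² = 0.0004 + 0.2116 + 0.0004 + 0.0529 + 0.0004 + 0.0004 + 0.0441 + 0.0004 = 0.3106
B_P4 = 1 / 0.3106 = 3.2196
Σp_P3ᵢ² = 0.11² + 0.36² + 0.02² + 0.02² + 0.02² + 0.29² + 0.03² + 0.15² = 0.0121 + 0.1296 + 0.0004 + 0.0004 + 0.0004 + 0.0841 + 0.0009 + 0.0225 = 0.2504
B_P3 = 1 / 0.2504 = 3.9936
Highest B → broadest niche (most generalist): population P1 (B = 4.85).

population P1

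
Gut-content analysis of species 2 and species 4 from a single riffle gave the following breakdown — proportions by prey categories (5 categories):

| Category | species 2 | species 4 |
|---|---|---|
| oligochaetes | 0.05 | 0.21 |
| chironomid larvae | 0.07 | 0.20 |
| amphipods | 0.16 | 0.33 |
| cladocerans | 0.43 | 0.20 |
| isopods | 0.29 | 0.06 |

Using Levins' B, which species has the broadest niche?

Σp_2ᵢ² = 0.05² + 0.07² + 0.16² + 0.43² + 0.29² = 0.0025 + 0.0049 + 0.0256 + 0.1849 + 0.0841 = 0.3020
B_2 = 1 / 0.3020 = 3.3113
Σp_4ᵢ² = 0.21² + 0.20² + 0.33² + 0.20² + 0.06² = 0.0441 + 0.0400 + 0.1089 + 0.0400 + 0.0036 = 0.2366
B_4 = 1 / 0.2366 = 4.2265
Highest B → broadest niche (most generalist): species 4 (B = 4.23).

species 4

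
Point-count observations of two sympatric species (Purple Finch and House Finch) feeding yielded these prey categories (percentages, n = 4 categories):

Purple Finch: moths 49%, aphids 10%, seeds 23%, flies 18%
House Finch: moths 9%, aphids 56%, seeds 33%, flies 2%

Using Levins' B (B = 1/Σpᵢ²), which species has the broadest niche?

Convert percentages to proportions (divide by 100).
Σp_Purpᵢ² = 0.49² + 0.10² + 0.23² + 0.18² = 0.2401 + 0.0100 + 0.0529 + 0.0324 = 0.3354
B_Purp = 1 / 0.3354 = 2.9815
Σp_Housᵢ² = 0.09² + 0.56² + 0.33² + 0.02² = 0.0081 + 0.3136 + 0.1089 + 0.0004 = 0.4310
B_Hous = 1 / 0.4310 = 2.3202
Highest B → broadest niche (most generalist): Purple Finch (B = 2.98).

Purple Finch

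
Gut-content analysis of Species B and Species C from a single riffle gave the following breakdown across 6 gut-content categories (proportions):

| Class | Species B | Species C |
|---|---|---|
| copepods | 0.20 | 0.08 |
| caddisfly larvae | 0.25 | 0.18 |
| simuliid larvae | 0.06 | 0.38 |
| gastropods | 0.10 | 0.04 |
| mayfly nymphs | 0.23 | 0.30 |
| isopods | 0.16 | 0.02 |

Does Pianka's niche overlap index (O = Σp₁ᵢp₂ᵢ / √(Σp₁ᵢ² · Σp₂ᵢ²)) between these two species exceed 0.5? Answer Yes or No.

Σ p₁ᵢp₂ᵢ = 0.0160 + 0.0450 + 0.0228 + 0.0040 + 0.0690 + 0.0032 = 0.1600
Σp_1ᵢ² = 0.20² + 0.25² + 0.06² + 0.10² + 0.23² + 0.16² = 0.0400 + 0.0625 + 0.0036 + 0.0100 + 0.0529 + 0.0256 = 0.1946
Σp_2ᵢ² = 0.08² + 0.18² + 0.38² + 0.04² + 0.30² + 0.02² = 0.0064 + 0.0324 + 0.1444 + 0.0016 + 0.0900 + 0.0004 = 0.2752
O = 0.1600 / √(0.1946 × 0.2752) = 0.1600 / 0.23142 = 0.6914
O = 0.6914 > 0.5 → Yes.

Yes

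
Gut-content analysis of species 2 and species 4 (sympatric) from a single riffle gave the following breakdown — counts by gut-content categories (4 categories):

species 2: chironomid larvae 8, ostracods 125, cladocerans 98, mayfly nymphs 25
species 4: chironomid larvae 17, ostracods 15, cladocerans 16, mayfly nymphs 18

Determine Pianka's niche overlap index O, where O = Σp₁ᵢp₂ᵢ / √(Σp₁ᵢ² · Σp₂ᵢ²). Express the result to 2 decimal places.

0.76

Proportions for species 2 (n=256): 8/256=0.0313, 125/256=0.4883, 98/256=0.3828, 25/256=0.0977
Proportions for species 4 (n=66): 17/66=0.2576, 15/66=0.2273, 16/66=0.2424, 18/66=0.2727
Σ p₁ᵢp₂ᵢ = 0.008063 + 0.110991 + 0.092791 + 0.026643 = 0.238488
Σp_1ᵢ² = 0.0313² + 0.4883² + 0.3828² + 0.0977² = 0.000980 + 0.238437 + 0.146536 + 0.009545 = 0.395498
Σp_2ᵢ² = 0.2576² + 0.2273² + 0.2424² + 0.2727² = 0.066358 + 0.051665 + 0.058758 + 0.074365 = 0.251146
O = 0.238488 / √(0.395498 × 0.251146) = 0.238488 / 0.3151630 = 0.7567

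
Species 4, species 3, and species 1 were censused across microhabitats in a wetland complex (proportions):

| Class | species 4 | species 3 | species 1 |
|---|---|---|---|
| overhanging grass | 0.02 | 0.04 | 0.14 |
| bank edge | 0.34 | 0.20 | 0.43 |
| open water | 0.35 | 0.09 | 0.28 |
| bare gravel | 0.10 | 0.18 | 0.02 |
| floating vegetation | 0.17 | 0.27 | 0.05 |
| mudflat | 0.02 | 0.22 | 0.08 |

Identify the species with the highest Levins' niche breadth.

species 3

Σp_4ᵢ² = 0.02² + 0.34² + 0.35² + 0.10² + 0.17² + 0.02² = 0.0004 + 0.1156 + 0.1225 + 0.0100 + 0.0289 + 0.0004 = 0.2778
B_4 = 1 / 0.2778 = 3.5997
Σp_3ᵢ² = 0.04² + 0.20² + 0.09² + 0.18² + 0.27² + 0.22² = 0.0016 + 0.0400 + 0.0081 + 0.0324 + 0.0729 + 0.0484 = 0.2034
B_3 = 1 / 0.2034 = 4.9164
Σp_1ᵢ² = 0.14² + 0.43² + 0.28² + 0.02² + 0.05² + 0.08² = 0.0196 + 0.1849 + 0.0784 + 0.0004 + 0.0025 + 0.0064 = 0.2922
B_1 = 1 / 0.2922 = 3.4223
Highest B → broadest niche (most generalist): species 3 (B = 4.92).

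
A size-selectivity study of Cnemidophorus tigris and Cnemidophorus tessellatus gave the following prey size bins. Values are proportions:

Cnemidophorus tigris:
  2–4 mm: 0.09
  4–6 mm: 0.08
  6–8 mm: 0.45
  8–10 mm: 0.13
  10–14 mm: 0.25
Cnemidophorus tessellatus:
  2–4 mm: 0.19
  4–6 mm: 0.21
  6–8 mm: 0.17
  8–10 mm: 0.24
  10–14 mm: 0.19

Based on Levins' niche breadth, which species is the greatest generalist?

Σp_tigrᵢ² = 0.09² + 0.08² + 0.45² + 0.13² + 0.25² = 0.0081 + 0.0064 + 0.2025 + 0.0169 + 0.0625 = 0.2964
B_tigr = 1 / 0.2964 = 3.3738
Σp_tessᵢ² = 0.19² + 0.21² + 0.17² + 0.24² + 0.19² = 0.0361 + 0.0441 + 0.0289 + 0.0576 + 0.0361 = 0.2028
B_tess = 1 / 0.2028 = 4.9310
Highest B → broadest niche (most generalist): Cnemidophorus tessellatus (B = 4.93).

Cnemidophorus tessellatus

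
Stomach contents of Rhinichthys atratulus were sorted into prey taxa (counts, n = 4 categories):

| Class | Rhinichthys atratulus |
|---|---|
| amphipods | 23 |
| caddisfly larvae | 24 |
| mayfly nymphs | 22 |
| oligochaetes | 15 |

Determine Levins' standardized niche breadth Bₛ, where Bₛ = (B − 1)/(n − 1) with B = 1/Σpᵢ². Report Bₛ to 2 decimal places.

Proportions for Rhinichthys atratulus (n=84): 23/84=0.2738, 24/84=0.2857, 22/84=0.2619, 15/84=0.1786
Σpᵢ² = 0.2738² + 0.2857² + 0.2619² + 0.1786² = 0.074966 + 0.081624 + 0.068592 + 0.031898 = 0.257080
B = 1 / 0.257080 = 3.8898
Bₛ = (B − 1)/(n − 1) = (3.8898 − 1)/(4 − 1) = 2.8898/3 = 0.9633

0.96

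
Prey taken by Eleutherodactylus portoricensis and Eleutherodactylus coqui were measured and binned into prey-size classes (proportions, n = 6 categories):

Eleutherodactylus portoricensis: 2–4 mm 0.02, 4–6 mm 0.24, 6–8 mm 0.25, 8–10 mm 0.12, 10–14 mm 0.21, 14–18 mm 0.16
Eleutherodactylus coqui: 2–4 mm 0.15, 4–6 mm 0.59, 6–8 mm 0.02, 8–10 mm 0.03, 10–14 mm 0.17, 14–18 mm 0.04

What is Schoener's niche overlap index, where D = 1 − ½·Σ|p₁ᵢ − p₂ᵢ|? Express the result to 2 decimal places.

Σ|p₁ᵢ − p₂ᵢ| = 0.13 + 0.35 + 0.23 + 0.09 + 0.04 + 0.12 = 0.96
D = 1 − ½ × 0.96 = 1 − 0.480 = 0.5200

0.52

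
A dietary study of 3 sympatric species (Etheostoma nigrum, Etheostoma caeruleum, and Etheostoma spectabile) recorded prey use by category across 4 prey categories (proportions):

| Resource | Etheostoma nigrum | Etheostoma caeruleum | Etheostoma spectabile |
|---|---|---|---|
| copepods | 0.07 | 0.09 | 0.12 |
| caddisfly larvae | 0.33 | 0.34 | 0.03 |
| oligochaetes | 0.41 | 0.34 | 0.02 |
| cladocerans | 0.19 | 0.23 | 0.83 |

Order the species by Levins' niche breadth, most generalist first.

Etheostoma caeruleum > Etheostoma nigrum > Etheostoma spectabile

Σp_nigrᵢ² = 0.07² + 0.33² + 0.41² + 0.19² = 0.0049 + 0.1089 + 0.1681 + 0.0361 = 0.3180
B_nigr = 1 / 0.3180 = 3.1447
Σp_caerᵢ² = 0.09² + 0.34² + 0.34² + 0.23² = 0.0081 + 0.1156 + 0.1156 + 0.0529 = 0.2922
B_caer = 1 / 0.2922 = 3.4223
Σp_specᵢ² = 0.12² + 0.03² + 0.02² + 0.83² = 0.0144 + 0.0009 + 0.0004 + 0.6889 = 0.7046
B_spec = 1 / 0.7046 = 1.4192
Ranking by B (broadest → narrowest): Etheostoma caeruleum (3.42) > Etheostoma nigrum (3.14) > Etheostoma spectabile (1.42)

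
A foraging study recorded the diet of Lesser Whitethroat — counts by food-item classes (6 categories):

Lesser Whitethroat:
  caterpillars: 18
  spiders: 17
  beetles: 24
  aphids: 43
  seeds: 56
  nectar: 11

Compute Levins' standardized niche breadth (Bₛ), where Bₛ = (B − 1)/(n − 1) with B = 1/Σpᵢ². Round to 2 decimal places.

0.71

Proportions for Lesser Whitethroat (n=169): 18/169=0.1065, 17/169=0.1006, 24/169=0.1420, 43/169=0.2544, 56/169=0.3314, 11/169=0.0651
Σpᵢ² = 0.1065² + 0.1006² + 0.1420² + 0.2544² + 0.3314² + 0.0651² = 0.011342 + 0.010120 + 0.020164 + 0.064719 + 0.109826 + 0.004238 = 0.220409
B = 1 / 0.220409 = 4.5370
Bₛ = (B − 1)/(n − 1) = (4.5370 − 1)/(6 − 1) = 3.5370/5 = 0.7074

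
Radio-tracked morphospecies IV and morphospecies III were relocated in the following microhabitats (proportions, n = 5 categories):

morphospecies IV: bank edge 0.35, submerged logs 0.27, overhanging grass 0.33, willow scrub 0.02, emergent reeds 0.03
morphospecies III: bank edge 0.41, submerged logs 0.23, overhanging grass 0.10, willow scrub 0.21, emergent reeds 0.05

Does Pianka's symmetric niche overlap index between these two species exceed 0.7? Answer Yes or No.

Yes

Σ p₁ᵢp₂ᵢ = 0.1435 + 0.0621 + 0.0330 + 0.0042 + 0.0015 = 0.2443
Σp_1ᵢ² = 0.35² + 0.27² + 0.33² + 0.02² + 0.03² = 0.1225 + 0.0729 + 0.1089 + 0.0004 + 0.0009 = 0.3056
Σp_2ᵢ² = 0.41² + 0.23² + 0.10² + 0.21² + 0.05² = 0.1681 + 0.0529 + 0.0100 + 0.0441 + 0.0025 = 0.2776
O = 0.2443 / √(0.3056 × 0.2776) = 0.2443 / 0.29126 = 0.8388
O = 0.8388 > 0.7 → Yes.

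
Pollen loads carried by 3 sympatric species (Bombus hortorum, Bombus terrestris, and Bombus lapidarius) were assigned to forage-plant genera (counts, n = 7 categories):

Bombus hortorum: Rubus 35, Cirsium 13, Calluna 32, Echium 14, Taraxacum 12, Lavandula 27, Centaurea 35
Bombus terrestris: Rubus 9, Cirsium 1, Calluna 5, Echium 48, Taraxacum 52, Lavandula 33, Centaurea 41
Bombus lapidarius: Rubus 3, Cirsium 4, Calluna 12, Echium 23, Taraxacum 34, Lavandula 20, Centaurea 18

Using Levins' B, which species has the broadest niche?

Bombus hortorum

Proportions for Bombus hortorum (n=168): 35/168=0.2083, 13/168=0.0774, 32/168=0.1905, 14/168=0.0833, 12/168=0.0714, 27/168=0.1607, 35/168=0.2083
Proportions for Bombus terrestris (n=189): 9/189=0.0476, 1/189=0.0053, 5/189=0.0265, 48/189=0.2540, 52/189=0.2751, 33/189=0.1746, 41/189=0.2169
Proportions for Bombus lapidarius (n=114): 3/114=0.0263, 4/114=0.0351, 12/114=0.1053, 23/114=0.2018, 34/114=0.2982, 20/114=0.1754, 18/114=0.1579
Σp_hortᵢ² = 0.2083² + 0.0774² + 0.1905² + 0.0833² + 0.0714² + 0.1607² + 0.2083² = 0.043389 + 0.005991 + 0.036290 + 0.006939 + 0.005098 + 0.025824 + 0.043389 = 0.166920
B_hort = 1 / 0.166920 = 5.9909
Σp_terrᵢ² = 0.0476² + 0.0053² + 0.0265² + 0.2540² + 0.2751² + 0.1746² + 0.2169² = 0.002266 + 0.000028 + 0.000702 + 0.064516 + 0.075680 + 0.030485 + 0.047046 = 0.220723
B_terr = 1 / 0.220723 = 4.5306
Σp_lapiᵢ² = 0.0263² + 0.0351² + 0.1053² + 0.2018² + 0.2982² + 0.1754² + 0.1579² = 0.000692 + 0.001232 + 0.011088 + 0.040723 + 0.088923 + 0.030765 + 0.024932 = 0.198355
B_lapi = 1 / 0.198355 = 5.0415
Highest B → broadest niche (most generalist): Bombus hortorum (B = 5.99).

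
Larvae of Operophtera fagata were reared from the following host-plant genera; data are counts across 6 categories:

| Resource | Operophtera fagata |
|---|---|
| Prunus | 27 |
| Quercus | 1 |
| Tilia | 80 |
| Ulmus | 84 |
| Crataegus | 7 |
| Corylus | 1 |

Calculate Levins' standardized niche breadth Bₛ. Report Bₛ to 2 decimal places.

0.36

Proportions for Operophtera fagata (n=200): 27/200=0.1350, 1/200=0.0050, 80/200=0.4000, 84/200=0.4200, 7/200=0.0350, 1/200=0.0050
Σpᵢ² = 0.1350² + 0.0050² + 0.4000² + 0.4200² + 0.0350² + 0.0050² = 0.018225 + 0.000025 + 0.160000 + 0.176400 + 0.001225 + 0.000025 = 0.355900
B = 1 / 0.355900 = 2.8098
Bₛ = (B − 1)/(n − 1) = (2.8098 − 1)/(6 − 1) = 1.8098/5 = 0.3620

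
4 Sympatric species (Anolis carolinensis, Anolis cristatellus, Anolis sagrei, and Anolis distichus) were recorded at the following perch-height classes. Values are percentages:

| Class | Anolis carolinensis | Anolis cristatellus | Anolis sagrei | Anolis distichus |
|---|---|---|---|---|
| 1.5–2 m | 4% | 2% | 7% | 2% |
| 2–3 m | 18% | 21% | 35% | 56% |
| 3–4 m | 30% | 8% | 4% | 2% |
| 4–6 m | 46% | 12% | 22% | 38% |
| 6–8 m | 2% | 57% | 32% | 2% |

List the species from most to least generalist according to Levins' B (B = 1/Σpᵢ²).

Anolis sagrei > Anolis carolinensis > Anolis cristatellus > Anolis distichus

Convert percentages to proportions (divide by 100).
Σp_caroᵢ² = 0.04² + 0.18² + 0.30² + 0.46² + 0.02² = 0.0016 + 0.0324 + 0.0900 + 0.2116 + 0.0004 = 0.3360
B_caro = 1 / 0.3360 = 2.9762
Σp_crisᵢ² = 0.02² + 0.21² + 0.08² + 0.12² + 0.57² = 0.0004 + 0.0441 + 0.0064 + 0.0144 + 0.3249 = 0.3902
B_cris = 1 / 0.3902 = 2.5628
Σp_sagrᵢ² = 0.07² + 0.35² + 0.04² + 0.22² + 0.32² = 0.0049 + 0.1225 + 0.0016 + 0.0484 + 0.1024 = 0.2798
B_sagr = 1 / 0.2798 = 3.5740
Σp_distᵢ² = 0.02² + 0.56² + 0.02² + 0.38² + 0.02² = 0.0004 + 0.3136 + 0.0004 + 0.1444 + 0.0004 = 0.4592
B_dist = 1 / 0.4592 = 2.1777
Ranking by B (broadest → narrowest): Anolis sagrei (3.57) > Anolis carolinensis (2.98) > Anolis cristatellus (2.56) > Anolis distichus (2.18)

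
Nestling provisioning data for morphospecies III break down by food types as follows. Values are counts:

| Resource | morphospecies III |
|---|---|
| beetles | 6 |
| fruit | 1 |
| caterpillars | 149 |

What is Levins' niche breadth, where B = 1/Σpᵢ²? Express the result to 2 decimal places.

1.09

Proportions for morphospecies III (n=156): 6/156=0.0385, 1/156=0.0064, 149/156=0.9551
Σpᵢ² = 0.0385² + 0.0064² + 0.9551² = 0.001482 + 0.000041 + 0.912216 = 0.913739
B = 1 / 0.913739 = 1.0944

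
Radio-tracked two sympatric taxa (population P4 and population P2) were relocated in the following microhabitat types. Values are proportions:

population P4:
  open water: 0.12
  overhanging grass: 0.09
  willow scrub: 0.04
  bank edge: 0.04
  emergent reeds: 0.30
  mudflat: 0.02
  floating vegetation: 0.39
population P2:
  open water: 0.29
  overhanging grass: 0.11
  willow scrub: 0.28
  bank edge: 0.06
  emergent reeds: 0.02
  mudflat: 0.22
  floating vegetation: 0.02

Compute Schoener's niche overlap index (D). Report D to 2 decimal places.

0.35

Σ|p₁ᵢ − p₂ᵢ| = 0.17 + 0.02 + 0.24 + 0.02 + 0.28 + 0.20 + 0.37 = 1.30
D = 1 − ½ × 1.30 = 1 − 0.650 = 0.3500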